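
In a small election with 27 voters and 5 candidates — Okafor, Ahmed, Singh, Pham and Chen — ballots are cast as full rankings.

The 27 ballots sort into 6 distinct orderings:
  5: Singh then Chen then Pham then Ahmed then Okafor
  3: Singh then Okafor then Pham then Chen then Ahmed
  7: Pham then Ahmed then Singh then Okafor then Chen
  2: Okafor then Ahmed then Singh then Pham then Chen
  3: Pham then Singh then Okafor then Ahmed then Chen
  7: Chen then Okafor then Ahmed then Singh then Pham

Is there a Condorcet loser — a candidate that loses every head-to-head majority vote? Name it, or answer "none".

none

Pairwise majorities:
Okafor vs Ahmed: Okafor is ranked higher on 3+2+3+7 = 15 ballots, Ahmed on 12. Okafor wins 15–12.
Okafor vs Singh: Okafor preferred on 2+7 = 9 ballots; Singh wins 18–9.
Okafor vs Pham: 12 to 15, Pham.
Okafor vs Chen: 3+7+2+3 = 15 for Okafor, 12 for Chen — Okafor by 15–12.
Ahmed–Singh: Ahmed 16–11.
Ahmed vs Pham: Ahmed preferred on 2+7 = 9 ballots; Pham wins 18–9.
Ahmed vs Chen: Chen, 15–12.
Singh vs Pham: Singh is ranked higher on 5+3+2+7 = 17 ballots, Pham on 10. Singh wins 17–10.
Singh vs Chen: Singh is ranked higher on 5+3+7+2+3 = 20 ballots, Chen on 7. Singh wins 20–7.
Pham vs Chen: Pham wins 15–12.
No candidate is winless: Okafor beats Ahmed; Ahmed beats Singh; Singh beats Okafor; Pham beats Okafor; Chen beats Ahmed. There is no Condorcet loser.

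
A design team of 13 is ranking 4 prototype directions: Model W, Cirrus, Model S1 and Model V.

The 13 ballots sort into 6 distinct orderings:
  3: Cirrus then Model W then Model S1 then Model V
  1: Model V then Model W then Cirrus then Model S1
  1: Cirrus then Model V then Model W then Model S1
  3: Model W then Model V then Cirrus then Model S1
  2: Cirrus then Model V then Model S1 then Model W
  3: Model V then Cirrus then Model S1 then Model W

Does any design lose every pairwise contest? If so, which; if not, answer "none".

Model S1

Pairwise majorities:
Model W–Cirrus: Cirrus 9–4.
Model W vs Model S1: Model W, 8–5.
Model W vs Model V: Model W is ranked higher on 3+3 = 6 ballots, Model V on 7. Model V wins 7–6.
Cirrus vs Model S1: Cirrus, 13–0.
Cirrus vs Model V: Model V, 7–6.
Model S1 vs Model V: Model S1 preferred on 3 ballots; Model V wins 10–3.
Only Model S1 has no wins; Model S1 is the Condorcet loser.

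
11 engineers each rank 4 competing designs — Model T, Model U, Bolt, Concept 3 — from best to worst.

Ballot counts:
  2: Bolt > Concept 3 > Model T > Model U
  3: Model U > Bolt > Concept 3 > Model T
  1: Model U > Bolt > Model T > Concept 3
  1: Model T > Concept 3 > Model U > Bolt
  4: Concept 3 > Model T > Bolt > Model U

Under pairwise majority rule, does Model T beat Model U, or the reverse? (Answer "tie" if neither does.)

Model T

Ballots ranking Model T above Model U: 2 + 1 + 4 = 7.
Ballots ranking Model U above Model T: 11 − 7 = 4.
Model T wins the head-to-head 7–4.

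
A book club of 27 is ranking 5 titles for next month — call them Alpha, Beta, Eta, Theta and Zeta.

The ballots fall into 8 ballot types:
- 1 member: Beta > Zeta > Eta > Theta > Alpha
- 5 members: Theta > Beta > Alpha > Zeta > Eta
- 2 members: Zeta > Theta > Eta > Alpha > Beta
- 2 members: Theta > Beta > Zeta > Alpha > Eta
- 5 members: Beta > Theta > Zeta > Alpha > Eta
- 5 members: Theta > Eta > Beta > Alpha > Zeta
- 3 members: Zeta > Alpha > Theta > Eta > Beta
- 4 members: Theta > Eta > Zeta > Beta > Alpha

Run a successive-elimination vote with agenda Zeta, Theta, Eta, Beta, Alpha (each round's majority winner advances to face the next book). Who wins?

Round 1: Zeta vs Theta — 6–21, Theta advances.
Round 2: Theta vs Eta — 26–1, Theta advances.
Round 3: Theta vs Beta — 21–6, Theta advances.
Round 4: Theta vs Alpha — 24–3, Theta advances.
Theta survives the agenda.

Theta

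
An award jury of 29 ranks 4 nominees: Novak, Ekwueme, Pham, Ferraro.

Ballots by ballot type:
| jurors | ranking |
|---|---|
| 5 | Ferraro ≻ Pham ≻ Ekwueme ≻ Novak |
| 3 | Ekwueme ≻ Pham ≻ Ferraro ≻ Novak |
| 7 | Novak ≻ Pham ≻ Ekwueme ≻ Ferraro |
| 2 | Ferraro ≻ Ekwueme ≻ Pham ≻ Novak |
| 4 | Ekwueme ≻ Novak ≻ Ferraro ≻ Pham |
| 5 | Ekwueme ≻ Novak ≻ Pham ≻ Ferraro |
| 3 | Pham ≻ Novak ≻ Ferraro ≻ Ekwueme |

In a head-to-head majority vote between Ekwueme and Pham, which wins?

Pham

Ballots ranking Ekwueme above Pham: 3 + 2 + 4 + 5 = 14.
Ballots ranking Pham above Ekwueme: 29 − 14 = 15.
Pham wins the head-to-head 15–14.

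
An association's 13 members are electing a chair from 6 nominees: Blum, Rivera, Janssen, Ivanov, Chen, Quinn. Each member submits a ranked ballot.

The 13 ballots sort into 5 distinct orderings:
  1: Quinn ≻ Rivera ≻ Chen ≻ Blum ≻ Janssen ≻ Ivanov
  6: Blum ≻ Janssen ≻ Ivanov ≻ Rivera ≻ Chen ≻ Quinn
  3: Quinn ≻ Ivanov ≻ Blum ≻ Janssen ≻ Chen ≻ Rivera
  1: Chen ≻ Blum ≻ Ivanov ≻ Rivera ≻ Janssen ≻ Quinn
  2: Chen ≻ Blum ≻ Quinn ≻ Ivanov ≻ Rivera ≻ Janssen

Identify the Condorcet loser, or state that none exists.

Head-to-head results (13 voters):
Blum vs Rivera: 12 to 1, Blum.
Blum vs Janssen: 13 to 0, Blum.
Blum vs Ivanov: Blum is ranked higher on 1+6+1+2 = 10 ballots, Ivanov on 3. Blum wins 10–3.
Blum–Chen: Blum 9–4.
Blum vs Quinn: 9 to 4, Blum.
Rivera vs Janssen: Janssen, 9–4.
Rivera–Ivanov: Ivanov 12–1.
Rivera–Chen: Rivera 7–6.
Rivera vs Quinn: Rivera is ranked higher on 6+1 = 7 ballots, Quinn on 6. Rivera wins 7–6.
Janssen–Ivanov: Janssen 7–6.
Janssen vs Chen: 9 to 4, Janssen.
Janssen vs Quinn: Janssen wins 7–6.
Ivanov vs Chen: Ivanov is ranked higher on 6+3 = 9 ballots, Chen on 4. Ivanov wins 9–4.
Ivanov–Quinn: Ivanov 7–6.
Chen vs Quinn: 6+1+2 = 9 for Chen, 4 for Quinn — Chen by 9–4.
Quinn is beaten in every head-to-head and is the Condorcet loser.

Quinn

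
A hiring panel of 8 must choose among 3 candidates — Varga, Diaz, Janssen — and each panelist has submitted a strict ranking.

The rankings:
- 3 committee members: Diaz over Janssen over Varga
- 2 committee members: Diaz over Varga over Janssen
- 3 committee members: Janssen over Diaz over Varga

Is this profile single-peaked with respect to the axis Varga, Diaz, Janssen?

yes

Axis positions: Varga=1, Diaz=2, Janssen=3.
Cluster 1 (peak Diaz at position 2): ranking walks positions 2-3-1, expanding outward from the peak — single-peaked.
Cluster 2 (peak Diaz at position 2): ranking walks positions 2-1-3, expanding outward from the peak — single-peaked.
Cluster 3 (peak Janssen at position 3): ranking walks positions 3-2-1, expanding outward from the peak — single-peaked.
Every ranking is single-peaked on this axis.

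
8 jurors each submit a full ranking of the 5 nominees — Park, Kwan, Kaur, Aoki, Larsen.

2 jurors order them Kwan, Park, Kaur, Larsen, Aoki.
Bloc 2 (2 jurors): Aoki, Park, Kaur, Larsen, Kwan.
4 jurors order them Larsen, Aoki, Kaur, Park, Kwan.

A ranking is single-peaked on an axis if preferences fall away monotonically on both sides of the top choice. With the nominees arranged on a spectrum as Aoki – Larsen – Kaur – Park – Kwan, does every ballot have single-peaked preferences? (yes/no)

Axis positions: Aoki=1, Larsen=2, Kaur=3, Park=4, Kwan=5.
Bloc 1 (peak Kwan at position 5): ranking walks positions 5-4-3-2-1, expanding outward from the peak — single-peaked.
Bloc 2: ranking walks positions 1-4-3-2-5; Park is ranked above Larsen even though Larsen lies between Park and the peak Aoki on the axis — preferences dip and rise again. Not single-peaked.
Bloc 3 (peak Larsen at position 2): ranking walks positions 2-1-3-4-5, expanding outward from the peak — single-peaked.
Bloc 2 violates single-peakedness, so the profile is not single-peaked on this axis.

no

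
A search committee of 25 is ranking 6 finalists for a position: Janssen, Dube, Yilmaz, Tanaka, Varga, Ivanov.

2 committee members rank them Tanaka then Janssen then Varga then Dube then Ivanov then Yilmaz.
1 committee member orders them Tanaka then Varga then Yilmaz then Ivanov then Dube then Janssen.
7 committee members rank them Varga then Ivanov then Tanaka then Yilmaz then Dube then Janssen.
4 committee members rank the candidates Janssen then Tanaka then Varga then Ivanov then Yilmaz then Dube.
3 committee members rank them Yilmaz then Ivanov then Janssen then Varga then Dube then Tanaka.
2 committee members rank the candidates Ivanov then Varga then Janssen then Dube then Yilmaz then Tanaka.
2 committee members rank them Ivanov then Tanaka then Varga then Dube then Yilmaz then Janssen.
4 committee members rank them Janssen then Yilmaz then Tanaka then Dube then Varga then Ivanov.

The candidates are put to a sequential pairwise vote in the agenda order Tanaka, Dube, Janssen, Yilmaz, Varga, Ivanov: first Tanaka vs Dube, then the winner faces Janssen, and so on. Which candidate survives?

Round 1: Tanaka vs Dube — 20–5, Tanaka advances.
Round 2: Tanaka vs Janssen — 12–13, Janssen advances.
Round 3: Janssen vs Yilmaz — 12–13, Yilmaz advances.
Round 4: Yilmaz vs Varga — 7–18, Varga advances.
Round 5: Varga vs Ivanov — 18–7, Varga advances.
The agenda winner is Varga.

Varga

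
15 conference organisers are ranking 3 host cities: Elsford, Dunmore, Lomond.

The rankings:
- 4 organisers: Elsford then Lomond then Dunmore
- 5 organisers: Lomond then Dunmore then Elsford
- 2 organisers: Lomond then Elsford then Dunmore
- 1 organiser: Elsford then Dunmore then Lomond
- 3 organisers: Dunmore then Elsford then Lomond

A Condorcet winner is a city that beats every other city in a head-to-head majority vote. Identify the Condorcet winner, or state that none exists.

none

Head-to-head results (15 organisers):
Elsford–Dunmore: Dunmore 8–7.
Elsford–Lomond: Elsford 8–7.
Dunmore vs Lomond: Lomond, 11–4.
Each city drops at least one matchup (Elsford loses to Dunmore; Dunmore loses to Lomond; Lomond loses to Elsford); the cycle Elsford > Lomond > Dunmore > Elsford rules out a Condorcet winner.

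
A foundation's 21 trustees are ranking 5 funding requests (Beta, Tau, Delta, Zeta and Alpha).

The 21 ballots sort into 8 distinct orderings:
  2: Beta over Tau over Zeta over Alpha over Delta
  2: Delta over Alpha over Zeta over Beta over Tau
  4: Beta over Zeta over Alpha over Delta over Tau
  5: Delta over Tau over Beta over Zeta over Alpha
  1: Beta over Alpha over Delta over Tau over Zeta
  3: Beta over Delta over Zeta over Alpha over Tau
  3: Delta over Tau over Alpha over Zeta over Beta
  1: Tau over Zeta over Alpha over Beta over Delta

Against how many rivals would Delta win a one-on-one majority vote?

Delta against each rival (21 reviewers):
Delta vs Beta: 2+5+3 = 10 for Delta, 11 for Beta — Beta by 11–10.
Delta vs Tau: Delta, 18–3.
Delta vs Zeta: Delta, 14–7.
Delta vs Alpha: 13 to 8, Delta.
Delta beats Tau, Zeta, Alpha; loses to Beta — 3 pairwise wins.

3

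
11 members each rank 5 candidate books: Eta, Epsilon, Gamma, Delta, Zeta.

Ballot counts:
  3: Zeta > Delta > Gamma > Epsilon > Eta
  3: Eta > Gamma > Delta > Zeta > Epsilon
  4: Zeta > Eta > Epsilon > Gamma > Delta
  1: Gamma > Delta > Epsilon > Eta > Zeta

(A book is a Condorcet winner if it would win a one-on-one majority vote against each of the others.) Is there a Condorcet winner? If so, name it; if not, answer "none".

Head-to-head results (11 members):
Eta vs Epsilon: Eta is ranked higher on 3+4 = 7 ballots, Epsilon on 4. Eta wins 7–4.
Eta vs Gamma: Eta preferred on 3+4 = 7 ballots; Eta wins 7–4.
Eta–Delta: Eta 7–4.
Eta vs Zeta: Zeta, 7–4.
Epsilon vs Gamma: Gamma, 7–4.
Epsilon–Delta: Delta 7–4.
Epsilon vs Zeta: Zeta wins 10–1.
Gamma vs Delta: Gamma is ranked higher on 3+4+1 = 8 ballots, Delta on 3. Gamma wins 8–3.
Gamma vs Zeta: Gamma preferred on 3+1 = 4 ballots; Zeta wins 7–4.
Delta–Zeta: Zeta 7–4.
Zeta beats each of Eta, Epsilon, Gamma, Delta — Zeta is the Condorcet winner.

Zeta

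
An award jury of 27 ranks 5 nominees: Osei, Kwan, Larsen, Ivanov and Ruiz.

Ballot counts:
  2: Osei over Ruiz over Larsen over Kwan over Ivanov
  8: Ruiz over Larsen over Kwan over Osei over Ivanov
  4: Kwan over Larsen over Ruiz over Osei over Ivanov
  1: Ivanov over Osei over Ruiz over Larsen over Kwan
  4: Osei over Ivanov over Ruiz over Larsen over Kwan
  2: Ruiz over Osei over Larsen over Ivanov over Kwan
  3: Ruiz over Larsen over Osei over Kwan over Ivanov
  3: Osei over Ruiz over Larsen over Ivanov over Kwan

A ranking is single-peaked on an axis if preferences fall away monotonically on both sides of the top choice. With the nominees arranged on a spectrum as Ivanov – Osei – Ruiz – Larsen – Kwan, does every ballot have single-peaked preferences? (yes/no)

yes

Axis positions: Ivanov=1, Osei=2, Ruiz=3, Larsen=4, Kwan=5.
Bloc 1 (peak Osei at position 2): ranking walks positions 2-3-4-5-1, expanding outward from the peak — single-peaked.
Bloc 2 (peak Ruiz at position 3): ranking walks positions 3-4-5-2-1, expanding outward from the peak — single-peaked.
Bloc 3 (peak Kwan at position 5): ranking walks positions 5-4-3-2-1, expanding outward from the peak — single-peaked.
Bloc 4 (peak Ivanov at position 1): ranking walks positions 1-2-3-4-5, expanding outward from the peak — single-peaked.
Bloc 5 (peak Osei at position 2): ranking walks positions 2-1-3-4-5, expanding outward from the peak — single-peaked.
Bloc 6 (peak Ruiz at position 3): ranking walks positions 3-2-4-1-5, expanding outward from the peak — single-peaked.
Bloc 7 (peak Ruiz at position 3): ranking walks positions 3-4-2-5-1, expanding outward from the peak — single-peaked.
Bloc 8 (peak Osei at position 2): ranking walks positions 2-3-4-1-5, expanding outward from the peak — single-peaked.
Every ranking is single-peaked on this axis.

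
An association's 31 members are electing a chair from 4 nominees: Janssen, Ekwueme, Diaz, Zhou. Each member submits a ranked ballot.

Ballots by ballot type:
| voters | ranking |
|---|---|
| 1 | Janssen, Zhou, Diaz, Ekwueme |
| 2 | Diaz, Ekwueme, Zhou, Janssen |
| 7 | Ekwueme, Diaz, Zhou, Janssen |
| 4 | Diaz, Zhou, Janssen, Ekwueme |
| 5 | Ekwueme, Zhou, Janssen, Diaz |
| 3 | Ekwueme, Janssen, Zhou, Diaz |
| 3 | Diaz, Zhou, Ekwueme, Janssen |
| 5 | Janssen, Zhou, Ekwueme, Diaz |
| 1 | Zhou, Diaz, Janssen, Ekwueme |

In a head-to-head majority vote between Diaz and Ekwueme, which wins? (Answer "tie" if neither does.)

Ekwueme

Ballots ranking Diaz above Ekwueme: 1 + 2 + 4 + 3 + 1 = 11.
Ballots ranking Ekwueme above Diaz: 31 − 11 = 20.
Ekwueme wins the head-to-head 20–11.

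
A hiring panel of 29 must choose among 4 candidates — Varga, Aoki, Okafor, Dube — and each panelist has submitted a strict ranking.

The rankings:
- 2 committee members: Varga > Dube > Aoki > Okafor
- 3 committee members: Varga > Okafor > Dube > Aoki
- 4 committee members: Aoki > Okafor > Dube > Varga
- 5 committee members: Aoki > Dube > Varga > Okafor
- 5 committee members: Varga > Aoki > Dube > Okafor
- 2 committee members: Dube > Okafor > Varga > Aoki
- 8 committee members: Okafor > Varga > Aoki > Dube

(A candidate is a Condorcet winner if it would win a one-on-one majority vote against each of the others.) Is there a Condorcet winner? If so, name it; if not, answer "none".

Pairwise majorities:
Varga vs Aoki: 2+3+5+2+8 = 20 for Varga, 9 for Aoki — Varga by 20–9.
Varga vs Okafor: Varga is ranked higher on 2+3+5+5 = 15 ballots, Okafor on 14. Varga wins 15–14.
Varga vs Dube: 18 to 11, Varga.
Aoki vs Okafor: 2+4+5+5 = 16 for Aoki, 13 for Okafor — Aoki by 16–13.
Aoki vs Dube: 4+5+5+8 = 22 for Aoki, 7 for Dube — Aoki by 22–7.
Okafor vs Dube: 3+4+8 = 15 for Okafor, 14 for Dube — Okafor by 15–14.
Only Varga has no losses; Varga is the Condorcet winner.

Varga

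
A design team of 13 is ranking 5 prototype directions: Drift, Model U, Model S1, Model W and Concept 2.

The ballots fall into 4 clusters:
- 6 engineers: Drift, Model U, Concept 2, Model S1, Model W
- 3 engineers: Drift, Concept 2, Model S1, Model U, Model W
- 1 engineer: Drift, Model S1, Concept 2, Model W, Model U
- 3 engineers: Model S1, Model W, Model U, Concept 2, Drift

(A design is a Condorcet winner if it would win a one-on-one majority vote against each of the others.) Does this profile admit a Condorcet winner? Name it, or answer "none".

Drift

Pairwise majorities:
Drift vs Model U: Drift preferred on 6+3+1 = 10 ballots; Drift wins 10–3.
Drift vs Model S1: Drift preferred on 6+3+1 = 10 ballots; Drift wins 10–3.
Drift vs Model W: Drift is ranked higher on 6+3+1 = 10 ballots, Model W on 3. Drift wins 10–3.
Drift vs Concept 2: 10 to 3, Drift.
Model U vs Model S1: Model S1 wins 7–6.
Model U vs Model W: Model U is ranked higher on 6+3 = 9 ballots, Model W on 4. Model U wins 9–4.
Model U–Concept 2: Model U 9–4.
Model S1 vs Model W: Model S1, 13–0.
Model S1 vs Concept 2: 4 to 9, Concept 2.
Model W vs Concept 2: Concept 2 wins 10–3.
Drift wins every pairwise contest, so Drift is the Condorcet winner.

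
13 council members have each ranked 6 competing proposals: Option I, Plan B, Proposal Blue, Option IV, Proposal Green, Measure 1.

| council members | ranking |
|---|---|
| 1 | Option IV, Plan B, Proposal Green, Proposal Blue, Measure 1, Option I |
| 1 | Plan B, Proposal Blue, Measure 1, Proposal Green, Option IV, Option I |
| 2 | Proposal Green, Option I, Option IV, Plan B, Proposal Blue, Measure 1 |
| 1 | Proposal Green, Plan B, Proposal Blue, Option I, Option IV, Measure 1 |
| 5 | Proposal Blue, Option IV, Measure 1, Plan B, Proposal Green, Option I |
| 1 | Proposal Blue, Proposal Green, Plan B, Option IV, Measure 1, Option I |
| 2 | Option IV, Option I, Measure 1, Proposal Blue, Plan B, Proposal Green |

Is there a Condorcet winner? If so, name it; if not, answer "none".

Head-to-head results (13 council members):
Option I vs Plan B: 4 to 9, Plan B.
Option I–Proposal Blue: Proposal Blue 9–4.
Option I vs Option IV: Option IV, 10–3.
Option I vs Proposal Green: Proposal Green, 11–2.
Option I vs Measure 1: Measure 1 wins 8–5.
Plan B vs Proposal Blue: Proposal Blue, 8–5.
Plan B vs Option IV: Option IV wins 10–3.
Plan B vs Proposal Green: Plan B, 9–4.
Plan B vs Measure 1: 1+1+2+1+1 = 6 for Plan B, 7 for Measure 1 — Measure 1 by 7–6.
Proposal Blue vs Option IV: Proposal Blue is ranked higher on 1+1+5+1 = 8 ballots, Option IV on 5. Proposal Blue wins 8–5.
Proposal Blue vs Proposal Green: 9 to 4, Proposal Blue.
Proposal Blue vs Measure 1: Proposal Blue preferred on 1+1+2+1+5+1 = 11 ballots; Proposal Blue wins 11–2.
Option IV vs Proposal Green: Option IV, 8–5.
Option IV vs Measure 1: 12 to 1, Option IV.
Proposal Green vs Measure 1: 5 to 8, Measure 1.
Proposal Blue defeats every rival head-to-head and is the Condorcet winner.

Proposal Blue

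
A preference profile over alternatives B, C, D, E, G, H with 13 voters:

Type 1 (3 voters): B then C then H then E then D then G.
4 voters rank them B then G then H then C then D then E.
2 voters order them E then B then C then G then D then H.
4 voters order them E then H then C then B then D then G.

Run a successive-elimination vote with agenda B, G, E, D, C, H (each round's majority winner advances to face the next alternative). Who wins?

Round 1: B vs G — 13–0, B advances.
Round 2: B vs E — 7–6, B advances.
Round 3: B vs D — 13–0, B advances.
Round 4: B vs C — 9–4, B advances.
Round 5: B vs H — 9–4, B advances.
B survives the agenda.

B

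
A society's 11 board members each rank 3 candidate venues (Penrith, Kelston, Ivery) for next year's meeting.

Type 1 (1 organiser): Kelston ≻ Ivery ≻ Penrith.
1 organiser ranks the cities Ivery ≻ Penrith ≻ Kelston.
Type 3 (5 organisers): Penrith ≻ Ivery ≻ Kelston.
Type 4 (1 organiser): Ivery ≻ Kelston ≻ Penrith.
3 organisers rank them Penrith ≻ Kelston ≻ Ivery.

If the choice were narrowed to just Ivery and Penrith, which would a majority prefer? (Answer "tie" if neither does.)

Ballots ranking Ivery above Penrith: 1 + 1 + 1 = 3.
Ballots ranking Penrith above Ivery: 11 − 3 = 8.
Penrith wins the head-to-head 8–3.

Penrith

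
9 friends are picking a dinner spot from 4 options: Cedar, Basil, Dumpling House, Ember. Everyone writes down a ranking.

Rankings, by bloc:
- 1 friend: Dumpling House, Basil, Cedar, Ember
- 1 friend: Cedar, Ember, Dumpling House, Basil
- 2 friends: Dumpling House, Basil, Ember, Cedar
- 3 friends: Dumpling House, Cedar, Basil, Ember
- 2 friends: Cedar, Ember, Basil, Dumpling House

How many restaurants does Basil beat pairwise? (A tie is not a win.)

1

Basil against each rival (9 friends):
Basil vs Cedar: 3 to 6, Cedar.
Basil vs Dumpling House: Dumpling House wins 7–2.
Basil vs Ember: 6 to 3, Basil.
Basil beats Ember; loses to Cedar, Dumpling House — 1 pairwise win.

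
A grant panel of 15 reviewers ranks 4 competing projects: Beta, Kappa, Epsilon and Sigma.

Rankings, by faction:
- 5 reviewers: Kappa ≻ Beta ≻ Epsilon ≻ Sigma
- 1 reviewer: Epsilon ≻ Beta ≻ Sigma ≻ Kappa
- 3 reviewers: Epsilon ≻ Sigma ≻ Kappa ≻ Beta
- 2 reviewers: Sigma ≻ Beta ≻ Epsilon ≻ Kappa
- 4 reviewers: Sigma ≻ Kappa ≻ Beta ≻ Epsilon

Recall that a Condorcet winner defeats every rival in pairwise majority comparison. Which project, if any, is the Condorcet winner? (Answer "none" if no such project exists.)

Pairwise majorities:
Beta vs Kappa: 3 to 12, Kappa.
Beta vs Epsilon: Beta is ranked higher on 5+2+4 = 11 ballots, Epsilon on 4. Beta wins 11–4.
Beta vs Sigma: Beta preferred on 5+1 = 6 ballots; Sigma wins 9–6.
Kappa vs Epsilon: 5+4 = 9 for Kappa, 6 for Epsilon — Kappa by 9–6.
Kappa vs Sigma: Kappa is ranked higher on 5 ballots, Sigma on 10. Sigma wins 10–5.
Epsilon vs Sigma: 5+1+3 = 9 for Epsilon, 6 for Sigma — Epsilon by 9–6.
Every project loses at least once (Beta loses to Kappa; Kappa loses to Sigma; Epsilon loses to Beta; Sigma loses to Epsilon). The majority relation contains the cycle Beta > Epsilon > Sigma > Beta, so there is no Condorcet winner.

none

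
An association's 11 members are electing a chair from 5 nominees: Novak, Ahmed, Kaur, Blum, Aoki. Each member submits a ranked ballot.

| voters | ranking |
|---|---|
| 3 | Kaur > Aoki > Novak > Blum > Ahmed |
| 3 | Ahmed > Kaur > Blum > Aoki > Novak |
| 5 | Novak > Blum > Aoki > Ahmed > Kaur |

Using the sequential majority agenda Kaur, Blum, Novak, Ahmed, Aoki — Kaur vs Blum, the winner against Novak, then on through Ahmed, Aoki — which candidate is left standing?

Aoki

Round 1: Kaur vs Blum — 6–5, Kaur advances.
Round 2: Kaur vs Novak — 6–5, Kaur advances.
Round 3: Kaur vs Ahmed — 3–8, Ahmed advances.
Round 4: Ahmed vs Aoki — 3–8, Aoki advances.
The agenda winner is Aoki.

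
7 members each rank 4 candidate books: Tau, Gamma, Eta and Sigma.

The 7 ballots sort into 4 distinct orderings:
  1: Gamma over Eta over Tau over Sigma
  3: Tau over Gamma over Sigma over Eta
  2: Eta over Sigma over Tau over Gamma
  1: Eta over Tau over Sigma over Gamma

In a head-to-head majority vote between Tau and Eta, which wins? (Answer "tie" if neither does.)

Eta

Ballots ranking Tau above Eta: 3.
Ballots ranking Eta above Tau: 7 − 3 = 4.
Eta wins the head-to-head 4–3.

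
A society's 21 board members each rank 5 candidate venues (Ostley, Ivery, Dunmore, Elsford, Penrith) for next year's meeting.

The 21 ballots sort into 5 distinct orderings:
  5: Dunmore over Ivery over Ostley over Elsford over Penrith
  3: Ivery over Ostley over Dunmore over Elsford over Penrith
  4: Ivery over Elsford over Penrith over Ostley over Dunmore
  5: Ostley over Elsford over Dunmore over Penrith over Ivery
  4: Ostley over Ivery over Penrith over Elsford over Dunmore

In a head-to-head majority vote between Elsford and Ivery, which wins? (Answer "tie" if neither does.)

Ballots ranking Elsford above Ivery: 5.
Ballots ranking Ivery above Elsford: 21 − 5 = 16.
Ivery wins the head-to-head 16–5.

Ivery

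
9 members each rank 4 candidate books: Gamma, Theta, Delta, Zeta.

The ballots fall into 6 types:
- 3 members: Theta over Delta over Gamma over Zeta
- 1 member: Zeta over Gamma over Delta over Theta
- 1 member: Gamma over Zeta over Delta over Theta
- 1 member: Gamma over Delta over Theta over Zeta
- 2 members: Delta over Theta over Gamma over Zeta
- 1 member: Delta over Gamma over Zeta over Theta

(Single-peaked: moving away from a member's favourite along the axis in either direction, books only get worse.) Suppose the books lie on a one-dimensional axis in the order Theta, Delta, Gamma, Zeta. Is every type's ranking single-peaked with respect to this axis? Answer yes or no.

Axis positions: Theta=1, Delta=2, Gamma=3, Zeta=4.
Type 1 (peak Theta at position 1): ranking walks positions 1-2-3-4, expanding outward from the peak — single-peaked.
Type 2 (peak Zeta at position 4): ranking walks positions 4-3-2-1, expanding outward from the peak — single-peaked.
Type 3 (peak Gamma at position 3): ranking walks positions 3-4-2-1, expanding outward from the peak — single-peaked.
Type 4 (peak Gamma at position 3): ranking walks positions 3-2-1-4, expanding outward from the peak — single-peaked.
Type 5 (peak Delta at position 2): ranking walks positions 2-1-3-4, expanding outward from the peak — single-peaked.
Type 6 (peak Delta at position 2): ranking walks positions 2-3-4-1, expanding outward from the peak — single-peaked.
Every ranking is single-peaked on this axis.

yes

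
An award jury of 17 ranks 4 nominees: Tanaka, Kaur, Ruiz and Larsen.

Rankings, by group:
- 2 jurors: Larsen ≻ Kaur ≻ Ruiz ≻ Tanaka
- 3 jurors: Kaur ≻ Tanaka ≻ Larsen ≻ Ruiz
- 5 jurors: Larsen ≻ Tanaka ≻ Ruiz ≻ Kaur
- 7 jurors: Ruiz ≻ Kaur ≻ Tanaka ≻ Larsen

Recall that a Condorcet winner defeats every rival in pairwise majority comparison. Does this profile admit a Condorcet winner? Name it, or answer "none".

Check each pair by majority over 17 ballots:
Tanaka vs Kaur: Kaur wins 12–5.
Tanaka–Ruiz: Ruiz 9–8.
Tanaka–Larsen: Tanaka 10–7.
Kaur vs Ruiz: Ruiz, 12–5.
Kaur vs Larsen: Kaur wins 10–7.
Ruiz vs Larsen: Larsen wins 10–7.
Every nominee loses at least once (Tanaka loses to Kaur; Kaur loses to Ruiz; Ruiz loses to Larsen; Larsen loses to Tanaka). The majority relation contains the cycle Tanaka > Larsen > Ruiz > Tanaka, so there is no Condorcet winner.

none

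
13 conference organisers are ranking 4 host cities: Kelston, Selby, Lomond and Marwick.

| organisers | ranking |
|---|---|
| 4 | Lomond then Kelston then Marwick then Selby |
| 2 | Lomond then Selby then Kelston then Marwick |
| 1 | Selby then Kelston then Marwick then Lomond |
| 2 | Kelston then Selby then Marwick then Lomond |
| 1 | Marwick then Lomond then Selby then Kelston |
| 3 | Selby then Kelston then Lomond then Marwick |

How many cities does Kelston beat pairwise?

Kelston against each rival (13 organisers):
Kelston–Selby: Selby 7–6.
Kelston vs Lomond: 6 to 7, Lomond.
Kelston vs Marwick: Kelston, 12–1.
Kelston beats Marwick; loses to Selby, Lomond — 1 pairwise win.

1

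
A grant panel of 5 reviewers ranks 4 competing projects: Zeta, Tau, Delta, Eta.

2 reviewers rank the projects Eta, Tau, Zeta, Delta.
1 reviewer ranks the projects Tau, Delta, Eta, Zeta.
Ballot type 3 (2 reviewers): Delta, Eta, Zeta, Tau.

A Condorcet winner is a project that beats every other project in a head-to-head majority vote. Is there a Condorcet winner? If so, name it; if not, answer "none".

none

Head-to-head results (5 reviewers):
Zeta vs Tau: Tau, 3–2.
Zeta vs Delta: Delta, 3–2.
Zeta vs Eta: Eta wins 5–0.
Tau vs Delta: Tau wins 3–2.
Tau vs Eta: Eta wins 4–1.
Delta vs Eta: Delta, 3–2.
Every project loses at least once (Zeta loses to Tau; Tau loses to Eta; Delta loses to Tau; Eta loses to Delta). The majority relation contains the cycle Tau beats Delta beats Eta beats Tau, so there is no Condorcet winner.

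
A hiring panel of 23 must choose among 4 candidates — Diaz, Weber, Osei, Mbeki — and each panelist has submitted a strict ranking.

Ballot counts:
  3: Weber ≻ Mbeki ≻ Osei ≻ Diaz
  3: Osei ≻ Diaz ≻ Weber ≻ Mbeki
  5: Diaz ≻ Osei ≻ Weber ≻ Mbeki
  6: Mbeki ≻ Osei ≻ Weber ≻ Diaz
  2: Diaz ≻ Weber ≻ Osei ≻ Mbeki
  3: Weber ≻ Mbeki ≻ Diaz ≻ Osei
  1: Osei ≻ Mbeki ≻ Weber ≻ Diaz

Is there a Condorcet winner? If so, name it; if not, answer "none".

Pairwise majorities:
Diaz vs Weber: Weber wins 13–10.
Diaz–Osei: Osei 13–10.
Diaz vs Mbeki: Mbeki, 13–10.
Weber–Osei: Osei 15–8.
Weber vs Mbeki: Weber, 16–7.
Osei vs Mbeki: Mbeki wins 12–11.
No candidate is unbeaten: Diaz loses to Weber; Weber loses to Osei; Osei loses to Mbeki; Mbeki loses to Weber. In particular Weber > Mbeki > Osei > Weber is a majority cycle — no Condorcet winner exists.

none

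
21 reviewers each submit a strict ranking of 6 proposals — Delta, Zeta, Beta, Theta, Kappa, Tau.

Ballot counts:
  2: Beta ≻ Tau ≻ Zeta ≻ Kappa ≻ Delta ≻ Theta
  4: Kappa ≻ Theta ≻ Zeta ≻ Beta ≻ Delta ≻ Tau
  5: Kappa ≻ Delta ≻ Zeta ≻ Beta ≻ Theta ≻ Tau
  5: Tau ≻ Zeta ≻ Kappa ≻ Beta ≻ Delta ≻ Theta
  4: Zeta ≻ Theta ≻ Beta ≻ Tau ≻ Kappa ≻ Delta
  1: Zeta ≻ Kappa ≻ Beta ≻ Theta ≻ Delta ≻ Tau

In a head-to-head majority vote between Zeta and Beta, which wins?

Ballots ranking Zeta above Beta: 4 + 5 + 5 + 4 + 1 = 19.
Ballots ranking Beta above Zeta: 21 − 19 = 2.
Zeta wins the head-to-head 19–2.

Zeta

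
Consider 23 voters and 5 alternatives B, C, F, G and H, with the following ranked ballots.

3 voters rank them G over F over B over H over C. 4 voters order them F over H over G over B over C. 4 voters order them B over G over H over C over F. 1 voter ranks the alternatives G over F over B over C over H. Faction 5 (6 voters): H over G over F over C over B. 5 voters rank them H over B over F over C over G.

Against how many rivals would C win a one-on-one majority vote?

C against each rival (23 voters):
C vs B: B wins 17–6.
C–F: F 19–4.
C–G: G 18–5.
C–H: H 22–1.
C beats no one; loses to B, F, G, H — 0 pairwise wins.

0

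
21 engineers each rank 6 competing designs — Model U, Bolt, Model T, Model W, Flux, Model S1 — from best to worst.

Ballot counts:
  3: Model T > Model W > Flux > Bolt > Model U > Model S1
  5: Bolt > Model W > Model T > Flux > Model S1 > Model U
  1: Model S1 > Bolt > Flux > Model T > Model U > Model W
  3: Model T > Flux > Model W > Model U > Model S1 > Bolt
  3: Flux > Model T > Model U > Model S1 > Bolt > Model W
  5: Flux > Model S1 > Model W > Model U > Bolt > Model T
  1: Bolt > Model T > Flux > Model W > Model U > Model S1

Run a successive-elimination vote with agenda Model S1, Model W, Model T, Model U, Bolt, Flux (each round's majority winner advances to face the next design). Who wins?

Round 1: Model S1 vs Model W — 9–12, Model W advances.
Round 2: Model W vs Model T — 10–11, Model T advances.
Round 3: Model T vs Model U — 16–5, Model T advances.
Round 4: Model T vs Bolt — 9–12, Bolt advances.
Round 5: Bolt vs Flux — 7–14, Flux advances.
The agenda winner is Flux.

Flux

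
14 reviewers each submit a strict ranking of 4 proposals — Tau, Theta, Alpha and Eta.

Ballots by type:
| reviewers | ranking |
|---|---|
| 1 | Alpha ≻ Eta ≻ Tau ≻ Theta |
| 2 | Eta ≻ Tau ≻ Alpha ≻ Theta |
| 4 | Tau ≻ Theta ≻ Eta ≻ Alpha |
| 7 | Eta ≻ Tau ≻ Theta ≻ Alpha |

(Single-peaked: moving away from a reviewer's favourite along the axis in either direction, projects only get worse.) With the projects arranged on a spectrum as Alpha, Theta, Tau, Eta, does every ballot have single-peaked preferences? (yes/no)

no

Axis positions: Alpha=1, Theta=2, Tau=3, Eta=4.
Type 1: ranking walks positions 1-4-3-2; Eta is ranked above Theta even though Theta lies between Eta and the peak Alpha on the axis — preferences dip and rise again. Not single-peaked.
Type 2: ranking walks positions 4-3-1-2; Alpha is ranked above Theta even though Theta lies between Alpha and the peak Eta on the axis — preferences dip and rise again. Not single-peaked.
Type 3 (peak Tau at position 3): ranking walks positions 3-2-4-1, expanding outward from the peak — single-peaked.
Type 4 (peak Eta at position 4): ranking walks positions 4-3-2-1, expanding outward from the peak — single-peaked.
Type 1 violates single-peakedness, so the profile is not single-peaked on this axis.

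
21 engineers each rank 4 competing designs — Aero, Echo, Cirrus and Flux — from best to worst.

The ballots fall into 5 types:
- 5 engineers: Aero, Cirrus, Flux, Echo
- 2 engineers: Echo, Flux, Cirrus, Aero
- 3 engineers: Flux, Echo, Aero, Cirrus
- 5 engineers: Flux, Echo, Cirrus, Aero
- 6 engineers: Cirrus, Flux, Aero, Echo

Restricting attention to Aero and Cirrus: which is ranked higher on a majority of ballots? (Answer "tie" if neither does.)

Cirrus

Ballots ranking Aero above Cirrus: 5 + 3 = 8.
Ballots ranking Cirrus above Aero: 21 − 8 = 13.
Cirrus wins the head-to-head 13–8.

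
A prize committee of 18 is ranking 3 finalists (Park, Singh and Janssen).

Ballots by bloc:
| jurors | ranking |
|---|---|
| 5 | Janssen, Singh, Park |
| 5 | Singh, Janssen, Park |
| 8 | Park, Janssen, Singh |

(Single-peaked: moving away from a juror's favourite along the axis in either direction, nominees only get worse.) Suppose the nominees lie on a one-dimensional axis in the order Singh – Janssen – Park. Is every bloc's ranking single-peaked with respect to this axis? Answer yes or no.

yes

Axis positions: Singh=1, Janssen=2, Park=3.
Bloc 1 (peak Janssen at position 2): ranking walks positions 2-1-3, expanding outward from the peak — single-peaked.
Bloc 2 (peak Singh at position 1): ranking walks positions 1-2-3, expanding outward from the peak — single-peaked.
Bloc 3 (peak Park at position 3): ranking walks positions 3-2-1, expanding outward from the peak — single-peaked.
Every ranking is single-peaked on this axis.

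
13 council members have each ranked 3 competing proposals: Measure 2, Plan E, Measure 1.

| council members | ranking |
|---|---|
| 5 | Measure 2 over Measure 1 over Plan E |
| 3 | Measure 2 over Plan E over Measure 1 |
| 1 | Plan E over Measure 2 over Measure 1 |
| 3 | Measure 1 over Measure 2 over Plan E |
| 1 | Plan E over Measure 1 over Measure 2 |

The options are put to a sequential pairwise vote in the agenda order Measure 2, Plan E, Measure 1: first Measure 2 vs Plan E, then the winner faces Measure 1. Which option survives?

Round 1: Measure 2 vs Plan E — 11–2, Measure 2 advances.
Round 2: Measure 2 vs Measure 1 — 9–4, Measure 2 advances.
The agenda winner is Measure 2.

Measure 2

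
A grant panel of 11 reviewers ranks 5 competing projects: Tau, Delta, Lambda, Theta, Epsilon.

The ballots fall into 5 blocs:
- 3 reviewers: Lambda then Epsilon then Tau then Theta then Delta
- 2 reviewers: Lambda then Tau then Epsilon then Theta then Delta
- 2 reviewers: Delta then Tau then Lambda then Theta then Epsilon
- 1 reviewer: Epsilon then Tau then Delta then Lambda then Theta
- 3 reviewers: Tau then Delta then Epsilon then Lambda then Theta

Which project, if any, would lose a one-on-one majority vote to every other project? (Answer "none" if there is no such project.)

Head-to-head results (11 reviewers):
Tau vs Delta: Tau is ranked higher on 3+2+1+3 = 9 ballots, Delta on 2. Tau wins 9–2.
Tau vs Lambda: Tau, 6–5.
Tau vs Theta: 11 to 0, Tau.
Tau vs Epsilon: Tau, 7–4.
Delta vs Lambda: 2+1+3 = 6 for Delta, 5 for Lambda — Delta by 6–5.
Delta vs Theta: Delta, 6–5.
Delta vs Epsilon: 2+3 = 5 for Delta, 6 for Epsilon — Epsilon by 6–5.
Lambda vs Theta: Lambda, 11–0.
Lambda vs Epsilon: Lambda wins 7–4.
Theta vs Epsilon: Epsilon wins 9–2.
Only Theta has no wins; Theta is the Condorcet loser.

Theta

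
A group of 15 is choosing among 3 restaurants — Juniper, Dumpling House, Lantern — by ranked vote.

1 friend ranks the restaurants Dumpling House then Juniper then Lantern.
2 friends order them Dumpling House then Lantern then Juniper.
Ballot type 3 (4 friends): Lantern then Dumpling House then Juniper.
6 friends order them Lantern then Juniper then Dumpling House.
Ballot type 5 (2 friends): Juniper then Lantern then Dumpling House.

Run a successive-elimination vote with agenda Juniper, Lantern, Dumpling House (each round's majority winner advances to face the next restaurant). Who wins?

Lantern

Round 1: Juniper vs Lantern — 3–12, Lantern advances.
Round 2: Lantern vs Dumpling House — 12–3, Lantern advances.
The agenda winner is Lantern.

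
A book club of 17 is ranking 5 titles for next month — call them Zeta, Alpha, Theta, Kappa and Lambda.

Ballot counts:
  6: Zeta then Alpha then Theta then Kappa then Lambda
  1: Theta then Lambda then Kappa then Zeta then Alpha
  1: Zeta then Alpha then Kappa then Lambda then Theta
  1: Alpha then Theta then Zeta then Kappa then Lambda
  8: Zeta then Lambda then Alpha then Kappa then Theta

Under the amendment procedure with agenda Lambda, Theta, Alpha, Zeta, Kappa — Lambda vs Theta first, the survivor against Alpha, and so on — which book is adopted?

Zeta

Round 1: Lambda vs Theta — 9–8, Lambda advances.
Round 2: Lambda vs Alpha — 9–8, Lambda advances.
Round 3: Lambda vs Zeta — 1–16, Zeta advances.
Round 4: Zeta vs Kappa — 16–1, Zeta advances.
Zeta survives the agenda.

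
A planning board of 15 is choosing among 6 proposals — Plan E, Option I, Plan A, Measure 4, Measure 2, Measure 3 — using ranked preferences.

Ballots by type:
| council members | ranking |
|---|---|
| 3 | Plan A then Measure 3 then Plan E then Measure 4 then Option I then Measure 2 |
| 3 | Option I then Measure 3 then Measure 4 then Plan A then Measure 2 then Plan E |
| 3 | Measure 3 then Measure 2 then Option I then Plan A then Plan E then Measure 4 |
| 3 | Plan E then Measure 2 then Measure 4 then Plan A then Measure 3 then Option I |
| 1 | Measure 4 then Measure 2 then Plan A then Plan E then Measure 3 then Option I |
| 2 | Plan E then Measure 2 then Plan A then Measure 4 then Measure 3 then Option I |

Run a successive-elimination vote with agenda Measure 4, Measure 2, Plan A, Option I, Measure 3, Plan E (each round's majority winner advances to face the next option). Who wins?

Round 1: Measure 4 vs Measure 2 — 7–8, Measure 2 advances.
Round 2: Measure 2 vs Plan A — 9–6, Measure 2 advances.
Round 3: Measure 2 vs Option I — 9–6, Measure 2 advances.
Round 4: Measure 2 vs Measure 3 — 6–9, Measure 3 advances.
Round 5: Measure 3 vs Plan E — 9–6, Measure 3 advances.
Measure 3 survives the agenda.

Measure 3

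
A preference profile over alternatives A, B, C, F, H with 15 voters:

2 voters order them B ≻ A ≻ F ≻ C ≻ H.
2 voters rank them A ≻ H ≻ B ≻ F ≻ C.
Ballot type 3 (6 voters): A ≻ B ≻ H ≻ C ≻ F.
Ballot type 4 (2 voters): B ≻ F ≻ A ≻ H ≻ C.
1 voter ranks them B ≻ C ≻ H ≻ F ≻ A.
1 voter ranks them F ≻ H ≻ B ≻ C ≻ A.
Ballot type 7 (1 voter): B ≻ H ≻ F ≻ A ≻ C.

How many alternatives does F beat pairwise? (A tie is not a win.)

1

F against each rival (15 voters):
F vs A: F is ranked higher on 2+1+1+1 = 5 ballots, A on 10. A wins 10–5.
F–B: B 14–1.
F vs C: F, 8–7.
F–H: H 10–5.
F beats C; loses to A, B, H — 1 pairwise win.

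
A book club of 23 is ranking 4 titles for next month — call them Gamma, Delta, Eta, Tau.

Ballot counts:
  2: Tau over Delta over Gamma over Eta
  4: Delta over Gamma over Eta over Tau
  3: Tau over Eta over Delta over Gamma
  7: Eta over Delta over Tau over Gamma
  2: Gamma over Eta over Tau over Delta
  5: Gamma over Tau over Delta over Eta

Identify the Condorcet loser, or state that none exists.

Head-to-head results (23 members):
Gamma vs Delta: Gamma is ranked higher on 2+5 = 7 ballots, Delta on 16. Delta wins 16–7.
Gamma vs Eta: 13 to 10, Gamma.
Gamma vs Tau: Gamma is ranked higher on 4+2+5 = 11 ballots, Tau on 12. Tau wins 12–11.
Delta vs Eta: Eta, 12–11.
Delta vs Tau: Delta is ranked higher on 4+7 = 11 ballots, Tau on 12. Tau wins 12–11.
Eta vs Tau: Eta, 13–10.
No book is winless: Gamma beats Eta; Delta beats Gamma; Eta beats Delta; Tau beats Gamma. There is no Condorcet loser.

none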